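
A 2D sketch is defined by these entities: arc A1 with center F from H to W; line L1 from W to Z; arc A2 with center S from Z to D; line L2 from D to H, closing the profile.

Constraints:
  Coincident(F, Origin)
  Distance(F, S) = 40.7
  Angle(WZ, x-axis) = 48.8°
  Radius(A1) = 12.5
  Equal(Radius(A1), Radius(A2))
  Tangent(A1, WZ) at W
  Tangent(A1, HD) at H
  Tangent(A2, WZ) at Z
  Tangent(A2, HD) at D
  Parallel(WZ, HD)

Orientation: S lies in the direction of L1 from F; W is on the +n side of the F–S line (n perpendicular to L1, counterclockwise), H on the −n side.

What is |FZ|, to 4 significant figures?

42.58

The slot axis is L1's direction at 48.8°, so u = (cos 48.8°, sin 48.8°) = (0.6587, 0.7524) and n = (−sin 48.8°, cos 48.8°) = (-0.7524, 0.6587). F is at the origin and S lies 40.7 along u from F, so S = 40.7·u = (26.81, 30.62). Tangency of A1 to both parallel lines with radius 12.5 puts W and H at F ± 12.5·n: W = (-9.405, 8.234), H = (9.405, -8.234). Equal radii place Z and D the same way about S: Z = S + 12.5·n = (17.40, 38.86), D = S − 12.5·n = (36.21, 22.39). Then |FZ| = |Z − F| = 42.58.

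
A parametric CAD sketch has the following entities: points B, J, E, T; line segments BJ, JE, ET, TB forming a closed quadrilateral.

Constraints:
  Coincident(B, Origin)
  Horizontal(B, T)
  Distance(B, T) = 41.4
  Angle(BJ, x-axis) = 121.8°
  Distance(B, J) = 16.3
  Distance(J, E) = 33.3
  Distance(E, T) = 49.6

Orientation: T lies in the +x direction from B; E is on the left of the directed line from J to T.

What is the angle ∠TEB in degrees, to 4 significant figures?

53.05°

B is at the origin; B and T share the same y with |BT| = 41.4 and T in +x, so T = (41.4, 0). BJ runs at 121.8° with |BJ| = 16.3, so J = (-8.589, 13.85). E is determined by |JE| = 33.3 and |ET| = 49.6 together: it lies at the intersection of circle(J, 33.3) and circle(T, 49.6). With |JT| = 51.87, the foot of the radical line on JT is 12.91 from J and the perpendicular offset is √(33.3² − 12.91²) = 30.69. Taking the left-of-JT solution: E = (12.05, 39.98).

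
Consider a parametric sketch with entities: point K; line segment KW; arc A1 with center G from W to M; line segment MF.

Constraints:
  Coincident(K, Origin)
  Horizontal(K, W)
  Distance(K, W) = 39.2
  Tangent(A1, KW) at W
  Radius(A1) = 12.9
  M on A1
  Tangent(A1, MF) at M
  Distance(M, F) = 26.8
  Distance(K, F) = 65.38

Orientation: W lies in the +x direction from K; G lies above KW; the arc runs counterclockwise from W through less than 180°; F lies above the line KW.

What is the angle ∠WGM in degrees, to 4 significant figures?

90.51°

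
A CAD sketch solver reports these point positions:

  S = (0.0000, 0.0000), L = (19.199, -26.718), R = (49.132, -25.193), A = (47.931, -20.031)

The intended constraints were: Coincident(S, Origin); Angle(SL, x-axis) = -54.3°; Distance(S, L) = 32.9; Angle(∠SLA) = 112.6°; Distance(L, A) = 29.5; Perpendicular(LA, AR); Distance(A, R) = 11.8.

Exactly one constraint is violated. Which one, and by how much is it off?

Distance(A, R) = 11.8 — off by 6.50.

S = (0.00, 0.00) ✓; SL at -54.30° ✓; |SL| = 32.90 ✓; ∠SLA = 112.6° ✓; |LA| = 29.50 ✓; ∠(LA, AR) = 90.00° ✓; |AR| = 5.300 ✗.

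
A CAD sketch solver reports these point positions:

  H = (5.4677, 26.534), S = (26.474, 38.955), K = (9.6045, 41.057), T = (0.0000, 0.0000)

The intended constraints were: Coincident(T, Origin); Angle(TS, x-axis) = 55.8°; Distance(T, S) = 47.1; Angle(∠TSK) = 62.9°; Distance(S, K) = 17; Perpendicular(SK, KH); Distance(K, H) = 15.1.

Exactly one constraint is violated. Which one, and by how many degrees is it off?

Perpendicular(SK, KH) — off by 8.80°.

T = (0.00, 0.00) ✓; TS at 55.80° ✓; |TS| = 47.10 ✓; ∠TSK = 62.90° ✓; |SK| = 17.00 ✓; ∠(SK, KH) = 81.20° ✗; |KH| = 15.10 ✓.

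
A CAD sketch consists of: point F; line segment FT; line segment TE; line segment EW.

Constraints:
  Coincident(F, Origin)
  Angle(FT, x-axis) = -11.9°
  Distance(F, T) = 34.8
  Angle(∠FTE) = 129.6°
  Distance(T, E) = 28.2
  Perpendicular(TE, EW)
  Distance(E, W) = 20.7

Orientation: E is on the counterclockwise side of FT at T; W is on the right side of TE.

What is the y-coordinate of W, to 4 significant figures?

-5.821

F is at the origin; FT runs at -11.9° with length 34.8, so T = 34.8·(cos -11.9°, sin -11.9°) = (34.05, -7.176). ∠FTE = 129.6°, so TE runs at -11.9° + (180° − 129.6°) = 38.50° from the x-axis; with |TE| = 28.2, E = T + 28.2·(cos 38.50°, sin 38.50°) = (56.12, 10.38). TE ⟂ EW; with |EW| = 20.7 on the right of TE, W = E + 20.7·(0.6225, -0.7826) = (69.01, -5.821). So W.y = -5.821.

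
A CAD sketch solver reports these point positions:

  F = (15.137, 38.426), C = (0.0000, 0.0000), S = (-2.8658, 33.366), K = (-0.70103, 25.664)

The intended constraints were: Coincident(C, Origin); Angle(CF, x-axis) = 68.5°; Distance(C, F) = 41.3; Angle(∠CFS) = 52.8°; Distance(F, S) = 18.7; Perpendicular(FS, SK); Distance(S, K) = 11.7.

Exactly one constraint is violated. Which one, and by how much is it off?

Distance(S, K) = 11.7 — off by 3.70.

C = (0.00, 0.00) ✓; CF at 68.50° ✓; |CF| = 41.30 ✓; ∠CFS = 52.80° ✓; |FS| = 18.70 ✓; ∠(FS, SK) = 90.00° ✓; |SK| = 8.000 ✗.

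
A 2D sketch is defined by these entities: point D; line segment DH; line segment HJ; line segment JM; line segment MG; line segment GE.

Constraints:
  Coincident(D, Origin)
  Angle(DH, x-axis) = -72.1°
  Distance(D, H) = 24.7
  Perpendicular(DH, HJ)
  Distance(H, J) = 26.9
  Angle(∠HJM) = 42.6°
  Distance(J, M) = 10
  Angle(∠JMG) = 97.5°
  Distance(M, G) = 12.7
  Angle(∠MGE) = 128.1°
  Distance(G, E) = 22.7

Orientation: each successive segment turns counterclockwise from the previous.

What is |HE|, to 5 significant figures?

26.261

∠JMG = 97.5° gives MG at -122.20° from the x-axis; with |MG| = 12.7, G = (17.337, -21.804). ∠MGE = 128.1° gives GE at -70.300° from the x-axis; with |GE| = 22.7, E = (24.989, -43.176). Then |HE| = |E − H| = 26.261.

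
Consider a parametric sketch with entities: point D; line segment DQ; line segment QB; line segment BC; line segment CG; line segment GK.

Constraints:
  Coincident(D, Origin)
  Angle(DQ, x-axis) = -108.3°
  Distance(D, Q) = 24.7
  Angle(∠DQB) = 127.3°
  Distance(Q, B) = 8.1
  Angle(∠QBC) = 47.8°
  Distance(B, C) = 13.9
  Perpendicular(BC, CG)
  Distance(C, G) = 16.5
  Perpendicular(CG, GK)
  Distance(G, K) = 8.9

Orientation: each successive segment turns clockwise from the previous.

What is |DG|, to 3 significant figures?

20.5

D is at the origin; DQ runs at -108.3° with length 24.7, so Q = (-7.76, -23.5). ∠DQB = 127.3° gives QB at -161° from the x-axis; with |QB| = 8.1, B = (-15.4, -26.1). ∠QBC = 47.8° gives BC at 66.8° from the x-axis; with |BC| = 13.9, C = (-9.94, -13.3). BC ⟂ CG, so CG runs at -23.2°; with |CG| = 16.5, G = (5.23, -19.8). Then |DG| = |G − D| = 20.5.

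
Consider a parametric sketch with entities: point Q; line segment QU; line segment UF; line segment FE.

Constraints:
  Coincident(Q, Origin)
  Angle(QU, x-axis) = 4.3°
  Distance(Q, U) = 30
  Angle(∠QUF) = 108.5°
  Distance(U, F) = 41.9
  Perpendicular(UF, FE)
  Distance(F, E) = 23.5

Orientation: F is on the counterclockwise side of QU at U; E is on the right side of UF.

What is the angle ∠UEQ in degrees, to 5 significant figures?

16.008°

Q is at the origin; QU runs at 4.3° with length 30.0, so U = 30.0·(cos 4.3°, sin 4.3°) = (29.916, 2.2494). ∠QUF = 108.5°, so UF runs at 4.3° + (180° − 108.5°) = 75.800° from the x-axis; with |UF| = 41.9, F = U + 41.9·(cos 75.800°, sin 75.800°) = (40.194, 42.869). UF is perpendicular to FE; with |FE| = 23.5 on the right of UF, E = F + 23.5·(0.96945, -0.24531) = (62.976, 37.104). Then cos ∠UEQ = EU·EQ / (|EU||EQ|), giving 16.008°.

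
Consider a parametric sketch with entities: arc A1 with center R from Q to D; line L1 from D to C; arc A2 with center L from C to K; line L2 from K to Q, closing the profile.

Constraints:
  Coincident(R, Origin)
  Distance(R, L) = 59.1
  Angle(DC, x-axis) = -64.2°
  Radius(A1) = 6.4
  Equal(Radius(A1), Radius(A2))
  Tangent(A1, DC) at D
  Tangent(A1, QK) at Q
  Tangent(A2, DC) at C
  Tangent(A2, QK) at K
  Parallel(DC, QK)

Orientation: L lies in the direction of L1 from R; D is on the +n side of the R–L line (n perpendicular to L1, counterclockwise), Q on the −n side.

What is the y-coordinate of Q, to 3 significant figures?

-2.79

The slot axis is L1's direction at -64.2°, so u = (cos -64.2°, sin -64.2°) = (0.435, -0.900) and n = (−sin -64.2°, cos -64.2°) = (0.900, 0.435). R is at the origin and L lies 59.1 along u from R, so L = 59.1·u = (25.7, -53.2). Tangency of A1 to both parallel lines with radius 6.4 puts D and Q at R ± 6.4·n: D = (5.76, 2.79), Q = (-5.76, -2.79). So Q.y = -2.79.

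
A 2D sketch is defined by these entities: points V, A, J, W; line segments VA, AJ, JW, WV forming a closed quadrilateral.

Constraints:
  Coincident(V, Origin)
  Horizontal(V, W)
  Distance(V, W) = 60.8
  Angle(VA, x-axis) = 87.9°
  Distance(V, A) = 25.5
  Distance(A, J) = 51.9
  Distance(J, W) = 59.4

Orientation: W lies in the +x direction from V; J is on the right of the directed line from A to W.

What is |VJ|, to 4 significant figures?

27.04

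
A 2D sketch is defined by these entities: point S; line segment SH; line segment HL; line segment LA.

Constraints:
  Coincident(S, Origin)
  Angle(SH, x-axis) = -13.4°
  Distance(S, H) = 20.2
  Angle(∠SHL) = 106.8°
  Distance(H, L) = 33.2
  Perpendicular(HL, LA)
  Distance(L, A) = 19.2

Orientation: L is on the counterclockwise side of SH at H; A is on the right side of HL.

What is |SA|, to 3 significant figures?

54.9

S is at the origin; SH runs at -13.4° with length 20.2, so H = 20.2·(cos -13.4°, sin -13.4°) = (19.7, -4.68). ∠SHL = 106.8°, so HL runs at -13.4° + (180° − 106.8°) = 59.8° from the x-axis; with |HL| = 33.2, L = H + 33.2·(cos 59.8°, sin 59.8°) = (36.4, 24.0). The perpendicularity gives LA at right angles to HL; with |LA| = 19.2 on the right of HL, A = L + 19.2·(0.864, -0.503) = (52.9, 14.4). Then |SA| = |A − S| = 54.9.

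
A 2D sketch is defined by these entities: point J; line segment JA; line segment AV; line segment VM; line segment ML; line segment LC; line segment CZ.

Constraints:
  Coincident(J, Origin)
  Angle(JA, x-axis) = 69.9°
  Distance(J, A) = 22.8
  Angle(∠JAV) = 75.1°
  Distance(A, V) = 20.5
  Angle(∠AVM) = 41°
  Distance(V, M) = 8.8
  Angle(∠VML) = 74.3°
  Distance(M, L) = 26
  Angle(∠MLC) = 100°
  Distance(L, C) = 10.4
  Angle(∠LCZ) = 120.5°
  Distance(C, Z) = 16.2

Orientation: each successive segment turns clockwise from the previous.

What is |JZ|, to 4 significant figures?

44.02

∠MLC = 100.0° gives LC at 0.3000° from the x-axis; with |LC| = 10.4, C = (30.66, 34.42). ∠LCZ = 120.5° gives CZ at -59.20° from the x-axis; with |CZ| = 16.2, Z = (38.95, 20.50). Then |JZ| = |Z − J| = 44.02.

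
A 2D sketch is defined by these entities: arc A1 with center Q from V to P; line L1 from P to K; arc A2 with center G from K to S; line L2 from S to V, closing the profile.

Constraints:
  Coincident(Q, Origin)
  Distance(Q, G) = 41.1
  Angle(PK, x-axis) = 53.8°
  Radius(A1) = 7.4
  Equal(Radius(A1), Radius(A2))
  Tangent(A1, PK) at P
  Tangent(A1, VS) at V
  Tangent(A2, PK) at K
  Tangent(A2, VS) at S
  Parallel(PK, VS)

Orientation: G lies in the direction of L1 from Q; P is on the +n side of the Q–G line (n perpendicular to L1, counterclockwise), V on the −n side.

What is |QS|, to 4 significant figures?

41.76

Tangency of A1 to both parallel lines with radius 7.4 puts P and V at Q ± 7.4·n: P = (-5.972, 4.370), V = (5.972, -4.370). Equal radii place K and S the same way about G: K = G + 7.4·n = (18.30, 37.54), S = G − 7.4·n = (30.25, 28.80). Then |QS| = |S − Q| = 41.76.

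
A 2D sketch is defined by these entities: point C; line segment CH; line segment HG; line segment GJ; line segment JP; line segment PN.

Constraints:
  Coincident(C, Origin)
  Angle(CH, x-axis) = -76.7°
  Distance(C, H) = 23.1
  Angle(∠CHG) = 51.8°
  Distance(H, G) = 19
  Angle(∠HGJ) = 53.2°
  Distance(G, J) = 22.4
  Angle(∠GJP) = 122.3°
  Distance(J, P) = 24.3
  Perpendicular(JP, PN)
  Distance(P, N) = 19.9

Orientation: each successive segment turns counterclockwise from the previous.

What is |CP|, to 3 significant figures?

33.0

C is at the origin; CH runs at -76.7° with length 23.1, so H = (5.31, -22.5). ∠CHG = 51.8° gives HG at 51.5° from the x-axis; with |HG| = 19.0, G = (17.1, -7.61). ∠HGJ = 53.2° gives GJ at 178° from the x-axis; with |GJ| = 22.4, J = (-5.25, -6.95). ∠GJP = 122.3° gives JP at -124° from the x-axis; with |JP| = 24.3, P = (-18.8, -27.1). Then |CP| = |P − C| = 33.0.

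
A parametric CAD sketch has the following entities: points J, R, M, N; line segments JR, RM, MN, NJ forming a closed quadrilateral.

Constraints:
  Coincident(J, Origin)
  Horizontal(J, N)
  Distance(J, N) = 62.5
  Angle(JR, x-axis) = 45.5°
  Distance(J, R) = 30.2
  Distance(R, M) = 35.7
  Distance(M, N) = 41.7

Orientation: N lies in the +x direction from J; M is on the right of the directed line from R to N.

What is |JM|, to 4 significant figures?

27.20

Checks: |RM| = 35.70 ✓; |MN| = 41.70 ✓.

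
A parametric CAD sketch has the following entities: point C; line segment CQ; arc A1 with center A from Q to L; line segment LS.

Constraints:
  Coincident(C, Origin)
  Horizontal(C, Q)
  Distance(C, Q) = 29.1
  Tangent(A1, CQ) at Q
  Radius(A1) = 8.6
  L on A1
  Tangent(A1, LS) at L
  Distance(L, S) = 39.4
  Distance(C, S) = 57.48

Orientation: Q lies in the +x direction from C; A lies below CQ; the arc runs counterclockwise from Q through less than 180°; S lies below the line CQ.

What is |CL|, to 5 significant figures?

23.329

Checks: |AL| = 8.600 ✓; ∠(AL, LS) = 90.00° ✓; |LS| = 39.40 ✓; |CS| = 57.48 ✓.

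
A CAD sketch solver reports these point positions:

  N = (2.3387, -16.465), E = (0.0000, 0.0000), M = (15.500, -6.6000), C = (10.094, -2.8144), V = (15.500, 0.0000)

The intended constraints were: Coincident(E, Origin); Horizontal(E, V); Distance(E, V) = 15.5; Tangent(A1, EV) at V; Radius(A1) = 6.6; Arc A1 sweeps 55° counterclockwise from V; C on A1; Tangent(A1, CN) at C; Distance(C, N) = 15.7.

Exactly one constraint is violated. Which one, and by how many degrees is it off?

Tangent(A1, CN) at C — off by 5.40°.

E = (0.00, 0.00) ✓; E.y = 0.00, V.y = 0.00 ✓; |EV| = 15.50 ✓; ∠(MV, VE) = 90.00° ✓; |MV| = 6.600 ✓; bearing(M→C) − bearing(M→V) = 55.00° ✓; |MC| = 6.600 ✓; ∠(MC, CN) = 84.60° ✗; |CN| = 15.70 ✓.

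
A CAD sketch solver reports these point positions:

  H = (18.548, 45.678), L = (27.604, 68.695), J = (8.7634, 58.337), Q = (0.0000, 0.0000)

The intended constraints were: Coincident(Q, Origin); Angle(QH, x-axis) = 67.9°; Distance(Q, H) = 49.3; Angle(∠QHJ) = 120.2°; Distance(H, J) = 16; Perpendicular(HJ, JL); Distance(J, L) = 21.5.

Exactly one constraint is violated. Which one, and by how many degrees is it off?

Perpendicular(HJ, JL) — off by 8.90°.

Q = (0.00, 0.00) ✓; QH at 67.90° ✓; |QH| = 49.30 ✓; ∠QHJ = 120.2° ✓; |HJ| = 16.00 ✓; ∠(HJ, JL) = 98.90° ✗; |JL| = 21.50 ✓.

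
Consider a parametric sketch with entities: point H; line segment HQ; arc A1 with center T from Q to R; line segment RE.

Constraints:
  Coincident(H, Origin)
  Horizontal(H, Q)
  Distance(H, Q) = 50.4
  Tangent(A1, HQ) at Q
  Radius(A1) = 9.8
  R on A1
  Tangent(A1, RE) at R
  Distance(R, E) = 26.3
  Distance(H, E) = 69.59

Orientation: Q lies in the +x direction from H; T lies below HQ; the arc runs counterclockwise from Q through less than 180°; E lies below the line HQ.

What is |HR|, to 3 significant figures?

45.7

H is at the origin; HQ is horizontal with |HQ| = 50.4 and Q on the +x side, so Q = (50.4, 0.00). A1 meets HQ tangentially, so TQ is at right angles to HQ, so T = Q + (0, -9.8) = (50.4, -9.80). Since TR ⟂ RE (tangency), |TE| = √(9.8² + 26.3²) = 28.1 regardless of where R sits on A1. So E lies on both circle(H, 69.59) and circle(T, 28.1); the below-HQ intersection is E = (59.3, -36.4). R is the foot of the tangent from E: R = (42.8, -16.0).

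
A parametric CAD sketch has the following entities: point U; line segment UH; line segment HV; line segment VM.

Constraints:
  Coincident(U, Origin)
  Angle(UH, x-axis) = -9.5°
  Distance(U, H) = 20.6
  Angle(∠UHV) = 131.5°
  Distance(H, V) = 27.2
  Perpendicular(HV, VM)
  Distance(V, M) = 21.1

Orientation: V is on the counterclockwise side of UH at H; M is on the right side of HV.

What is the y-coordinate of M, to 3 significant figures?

-2.68

∠UHV = 131.5°, so HV runs at -9.5° + (180° − 131.5°) = 39.0° from the x-axis; with |HV| = 27.2, V = H + 27.2·(cos 39.0°, sin 39.0°) = (41.5, 13.7). HV ⟂ VM; with |VM| = 21.1 on the right of HV, M = V + 21.1·(0.629, -0.777) = (54.7, -2.68). So M.y = -2.68.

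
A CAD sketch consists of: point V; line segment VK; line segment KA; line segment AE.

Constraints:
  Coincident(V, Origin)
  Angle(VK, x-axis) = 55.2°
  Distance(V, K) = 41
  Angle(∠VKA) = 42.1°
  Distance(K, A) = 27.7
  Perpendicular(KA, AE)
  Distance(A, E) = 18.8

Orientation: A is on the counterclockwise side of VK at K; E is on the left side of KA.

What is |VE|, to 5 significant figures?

9.1036

V is at the origin; VK runs at 55.2° with length 41.0, so K = 41.0·(cos 55.2°, sin 55.2°) = (23.399, 33.667). ∠VKA = 42.1°, so KA runs at 55.2° + (180° − 42.1°) = 193.10° from the x-axis; with |KA| = 27.7, A = K + 27.7·(cos 193.10°, sin 193.10°) = (-3.5799, 27.389). KA ⟂ AE; with |AE| = 18.8 on the left of KA, E = A + 18.8·(0.22665, -0.97398) = (0.68117, 9.0781). Then |VE| = |E − V| = 9.1036.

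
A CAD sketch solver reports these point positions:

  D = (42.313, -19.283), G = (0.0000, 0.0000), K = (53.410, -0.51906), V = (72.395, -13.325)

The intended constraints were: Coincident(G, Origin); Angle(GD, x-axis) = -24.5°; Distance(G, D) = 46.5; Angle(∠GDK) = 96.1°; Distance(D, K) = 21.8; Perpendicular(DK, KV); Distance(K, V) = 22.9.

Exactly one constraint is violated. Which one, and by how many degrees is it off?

Perpendicular(DK, KV) — off by 3.40°.

G = (0.00, 0.00) ✓; GD at -24.50° ✓; |GD| = 46.50 ✓; ∠GDK = 96.10° ✓; |DK| = 21.80 ✓; ∠(DK, KV) = 93.40° ✗; |KV| = 22.90 ✓.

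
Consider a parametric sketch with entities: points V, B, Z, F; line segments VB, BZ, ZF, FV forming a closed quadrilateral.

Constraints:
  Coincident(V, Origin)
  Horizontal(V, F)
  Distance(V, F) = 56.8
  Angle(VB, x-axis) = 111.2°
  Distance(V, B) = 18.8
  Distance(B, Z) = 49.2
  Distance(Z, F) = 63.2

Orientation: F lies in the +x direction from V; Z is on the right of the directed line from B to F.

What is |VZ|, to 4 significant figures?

30.98

V is at the origin; VF is horizontal with |VF| = 56.8 and F in +x, so F = (56.8, 0). VB runs at 111.2° with |VB| = 18.8, so B = (-6.799, 17.53). Z is determined by |BZ| = 49.2 and |ZF| = 63.2 together: it lies at the intersection of circle(B, 49.2) and circle(F, 63.2). With |BF| = 65.97, the foot of the radical line on BF is 21.06 from B and the perpendicular offset is √(49.2² − 21.06²) = 44.47. Taking the right-of-BF solution: Z = (1.688, -30.93).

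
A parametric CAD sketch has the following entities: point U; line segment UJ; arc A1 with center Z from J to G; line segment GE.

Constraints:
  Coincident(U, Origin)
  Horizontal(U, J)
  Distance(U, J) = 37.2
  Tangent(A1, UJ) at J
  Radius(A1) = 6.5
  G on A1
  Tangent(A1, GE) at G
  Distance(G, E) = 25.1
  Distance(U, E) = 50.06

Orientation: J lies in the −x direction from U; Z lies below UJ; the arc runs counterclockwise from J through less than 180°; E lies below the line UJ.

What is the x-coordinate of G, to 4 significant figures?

-43.55

U is at the origin; UJ is horizontal with |UJ| = 37.2 and J on the −x side, so J = (-37.20, 0.000). Since A1 is tangent to UJ there, ZJ ⟂ UJ, so Z = J + (0, -6.5) = (-37.20, -6.500). Since ZG ⟂ GE (tangency), |ZE| = √(6.5² + 25.1²) = 25.93 regardless of where G sits on A1. So E lies on both circle(U, 50.06) and circle(Z, 25.93); the below-UJ intersection is E = (-38.15, -32.41). G is the foot of the tangent from E: G = (-43.55, -7.897).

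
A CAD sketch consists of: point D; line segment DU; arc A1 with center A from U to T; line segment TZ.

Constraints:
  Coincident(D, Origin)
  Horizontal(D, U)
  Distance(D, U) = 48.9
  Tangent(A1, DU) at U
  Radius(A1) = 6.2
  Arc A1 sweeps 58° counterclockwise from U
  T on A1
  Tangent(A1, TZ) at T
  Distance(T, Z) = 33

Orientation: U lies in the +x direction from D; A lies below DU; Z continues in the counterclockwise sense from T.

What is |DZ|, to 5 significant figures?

40.483

On A1, U sits at bearing 90° from A; a 58° counterclockwise sweep puts T at bearing 148°, so T = A + 6.2·(cos 148°, sin 148°) = (43.642, -2.9145). The tangent condition forces AT to be normal to TZ, so TZ runs along (−sin 148°, cos 148°); with |TZ| = 33.0, Z = (26.155, -30.900). Then |DZ| = |Z − D| = 40.483.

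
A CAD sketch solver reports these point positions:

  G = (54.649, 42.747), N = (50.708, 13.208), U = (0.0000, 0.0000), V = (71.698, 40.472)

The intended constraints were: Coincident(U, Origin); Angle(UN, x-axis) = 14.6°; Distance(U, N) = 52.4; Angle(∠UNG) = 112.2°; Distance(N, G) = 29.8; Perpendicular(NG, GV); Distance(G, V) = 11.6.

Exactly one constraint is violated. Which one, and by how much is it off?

Distance(G, V) = 11.6 — off by 5.60.

U = (0.00, 0.00) ✓; UN at 14.60° ✓; |UN| = 52.40 ✓; ∠UNG = 112.2° ✓; |NG| = 29.80 ✓; ∠(NG, GV) = 90.00° ✓; |GV| = 17.20 ✗.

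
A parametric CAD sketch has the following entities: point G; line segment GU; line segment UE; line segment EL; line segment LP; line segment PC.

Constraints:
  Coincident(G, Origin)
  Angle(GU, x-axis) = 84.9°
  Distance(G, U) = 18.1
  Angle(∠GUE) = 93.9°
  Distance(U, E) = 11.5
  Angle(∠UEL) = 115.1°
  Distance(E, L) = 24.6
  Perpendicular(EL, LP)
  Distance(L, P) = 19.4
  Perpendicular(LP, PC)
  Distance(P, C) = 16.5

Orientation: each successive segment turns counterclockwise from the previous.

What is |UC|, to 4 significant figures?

15.79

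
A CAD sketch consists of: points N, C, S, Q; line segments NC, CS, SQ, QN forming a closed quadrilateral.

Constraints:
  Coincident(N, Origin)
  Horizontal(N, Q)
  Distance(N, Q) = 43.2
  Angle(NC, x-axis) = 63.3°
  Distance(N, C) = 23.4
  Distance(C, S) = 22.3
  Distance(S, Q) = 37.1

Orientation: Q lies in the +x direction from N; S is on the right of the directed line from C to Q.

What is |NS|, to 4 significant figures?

6.187

N is at the origin; NQ is horizontal with |NQ| = 43.2 and Q in +x, so Q = (43.2, 0). NC runs at 63.3° with |NC| = 23.4, so C = (10.51, 20.90). S is determined by |CS| = 22.3 and |SQ| = 37.1 together: it lies at the intersection of circle(C, 22.3) and circle(Q, 37.1). With |CQ| = 38.80, the foot of the radical line on CQ is 8.071 from C and the perpendicular offset is √(22.3² − 8.071²) = 20.79. Taking the right-of-CQ solution: S = (6.112, -0.9564).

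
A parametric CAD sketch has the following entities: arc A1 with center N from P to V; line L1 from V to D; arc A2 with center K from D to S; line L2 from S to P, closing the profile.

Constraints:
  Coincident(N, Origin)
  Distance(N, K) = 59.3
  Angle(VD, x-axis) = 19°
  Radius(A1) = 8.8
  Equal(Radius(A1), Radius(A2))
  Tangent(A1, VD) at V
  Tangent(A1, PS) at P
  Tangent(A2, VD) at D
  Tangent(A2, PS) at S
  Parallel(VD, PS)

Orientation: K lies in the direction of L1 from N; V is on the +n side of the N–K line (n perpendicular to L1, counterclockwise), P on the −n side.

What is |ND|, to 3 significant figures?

59.9

The slot axis is L1's direction at 19.0°, so u = (cos 19.0°, sin 19.0°) = (0.946, 0.326) and n = (−sin 19.0°, cos 19.0°) = (-0.326, 0.946). N is at the origin and K lies 59.3 along u from N, so K = 59.3·u = (56.1, 19.3). Tangency of A1 to both parallel lines with radius 8.8 puts V and P at N ± 8.8·n: V = (-2.86, 8.32), P = (2.86, -8.32). Equal radii place D and S the same way about K: D = K + 8.8·n = (53.2, 27.6), S = K − 8.8·n = (58.9, 11.0). Then |ND| = |D − N| = 59.9.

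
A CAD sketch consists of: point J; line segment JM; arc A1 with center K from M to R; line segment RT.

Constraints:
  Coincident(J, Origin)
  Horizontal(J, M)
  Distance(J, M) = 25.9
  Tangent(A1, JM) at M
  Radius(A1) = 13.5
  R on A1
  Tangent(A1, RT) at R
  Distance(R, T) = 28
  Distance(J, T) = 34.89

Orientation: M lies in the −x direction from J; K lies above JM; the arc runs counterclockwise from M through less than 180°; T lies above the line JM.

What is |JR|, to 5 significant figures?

15.862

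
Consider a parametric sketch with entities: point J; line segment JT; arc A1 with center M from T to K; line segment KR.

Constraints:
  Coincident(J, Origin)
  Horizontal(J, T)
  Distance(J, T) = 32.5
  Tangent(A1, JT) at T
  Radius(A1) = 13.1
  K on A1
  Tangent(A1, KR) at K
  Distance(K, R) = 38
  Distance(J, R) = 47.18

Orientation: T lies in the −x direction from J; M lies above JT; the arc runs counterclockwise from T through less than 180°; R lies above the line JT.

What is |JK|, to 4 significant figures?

22.07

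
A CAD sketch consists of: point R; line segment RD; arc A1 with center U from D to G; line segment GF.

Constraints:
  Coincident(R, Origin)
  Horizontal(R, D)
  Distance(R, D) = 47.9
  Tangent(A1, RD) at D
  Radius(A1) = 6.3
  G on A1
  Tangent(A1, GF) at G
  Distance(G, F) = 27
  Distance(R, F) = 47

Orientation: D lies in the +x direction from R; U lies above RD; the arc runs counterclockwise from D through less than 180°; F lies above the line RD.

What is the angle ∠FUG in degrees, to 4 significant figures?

76.87°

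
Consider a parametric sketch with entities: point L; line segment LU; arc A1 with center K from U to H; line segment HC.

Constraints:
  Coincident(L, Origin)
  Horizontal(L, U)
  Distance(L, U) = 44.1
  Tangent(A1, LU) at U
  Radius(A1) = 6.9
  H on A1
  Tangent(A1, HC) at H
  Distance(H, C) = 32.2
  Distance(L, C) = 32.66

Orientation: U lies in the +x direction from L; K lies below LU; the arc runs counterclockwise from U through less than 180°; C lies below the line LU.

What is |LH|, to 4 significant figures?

38.89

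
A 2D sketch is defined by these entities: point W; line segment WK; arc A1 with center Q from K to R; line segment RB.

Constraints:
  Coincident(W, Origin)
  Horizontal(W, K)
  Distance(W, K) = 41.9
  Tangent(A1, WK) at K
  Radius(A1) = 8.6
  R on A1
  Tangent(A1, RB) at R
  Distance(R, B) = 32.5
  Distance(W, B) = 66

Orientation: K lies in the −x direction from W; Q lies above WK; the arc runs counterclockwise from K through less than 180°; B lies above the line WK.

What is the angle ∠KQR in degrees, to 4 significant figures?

122.3°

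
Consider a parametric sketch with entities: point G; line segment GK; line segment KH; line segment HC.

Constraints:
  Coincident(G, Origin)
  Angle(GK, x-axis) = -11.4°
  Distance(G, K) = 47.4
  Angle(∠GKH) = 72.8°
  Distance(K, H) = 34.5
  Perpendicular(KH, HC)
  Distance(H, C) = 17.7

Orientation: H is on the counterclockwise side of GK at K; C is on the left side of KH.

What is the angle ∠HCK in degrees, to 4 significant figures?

62.84°

∠GKH = 72.8°, so KH runs at -11.4° + (180° − 72.8°) = 95.80° from the x-axis; with |KH| = 34.5, H = K + 34.5·(cos 95.80°, sin 95.80°) = (42.98, 24.95). The perpendicularity gives HC at right angles to KH; with |HC| = 17.7 on the left of KH, C = H + 17.7·(-0.9949, -0.1011) = (25.37, 23.17). Then cos ∠HCK = CH·CK / (|CH||CK|), giving 62.84°.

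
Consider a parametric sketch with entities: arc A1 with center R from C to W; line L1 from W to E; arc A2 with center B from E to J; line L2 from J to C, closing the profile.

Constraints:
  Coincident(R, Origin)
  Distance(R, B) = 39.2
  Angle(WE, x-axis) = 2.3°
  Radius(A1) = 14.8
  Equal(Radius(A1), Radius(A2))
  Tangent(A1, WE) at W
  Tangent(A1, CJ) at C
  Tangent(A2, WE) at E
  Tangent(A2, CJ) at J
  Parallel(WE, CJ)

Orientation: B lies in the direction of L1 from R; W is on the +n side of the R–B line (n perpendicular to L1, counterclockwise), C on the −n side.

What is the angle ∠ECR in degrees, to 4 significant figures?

52.94°

The slot axis is L1's direction at 2.3°, so u = (cos 2.3°, sin 2.3°) = (0.9992, 0.04013) and n = (−sin 2.3°, cos 2.3°) = (-0.04013, 0.9992). R is at the origin and B lies 39.2 along u from R, so B = 39.2·u = (39.17, 1.573). Tangency of A1 to both parallel lines with radius 14.8 puts W and C at R ± 14.8·n: W = (-0.5940, 14.79), C = (0.5940, -14.79). Equal radii place E and J the same way about B: E = B + 14.8·n = (38.57, 16.36), J = B − 14.8·n = (39.76, -13.21). Then cos ∠ECR = CE·CR / (|CE||CR|), giving 52.94°.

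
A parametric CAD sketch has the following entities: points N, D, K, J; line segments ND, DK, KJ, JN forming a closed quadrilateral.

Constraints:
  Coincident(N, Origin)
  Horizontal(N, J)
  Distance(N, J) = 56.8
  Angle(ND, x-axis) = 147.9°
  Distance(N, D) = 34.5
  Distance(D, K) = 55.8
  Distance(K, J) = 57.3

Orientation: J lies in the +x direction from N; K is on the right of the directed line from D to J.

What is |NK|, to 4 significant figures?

25.97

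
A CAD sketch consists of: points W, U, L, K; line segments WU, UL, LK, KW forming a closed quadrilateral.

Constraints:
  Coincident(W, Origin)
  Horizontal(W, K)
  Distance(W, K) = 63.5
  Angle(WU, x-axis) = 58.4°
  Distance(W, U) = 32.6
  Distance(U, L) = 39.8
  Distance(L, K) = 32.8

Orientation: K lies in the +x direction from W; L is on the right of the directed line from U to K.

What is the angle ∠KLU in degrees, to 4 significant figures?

95.84°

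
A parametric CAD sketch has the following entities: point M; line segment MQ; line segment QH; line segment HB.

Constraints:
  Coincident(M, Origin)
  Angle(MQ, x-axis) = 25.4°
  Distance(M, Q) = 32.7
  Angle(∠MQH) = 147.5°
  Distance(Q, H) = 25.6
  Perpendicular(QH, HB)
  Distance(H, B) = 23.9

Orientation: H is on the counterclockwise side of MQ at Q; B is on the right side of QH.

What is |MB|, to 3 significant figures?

67.4

∠MQH = 147.5°, so QH runs at 25.4° + (180° − 147.5°) = 57.9° from the x-axis; with |QH| = 25.6, H = Q + 25.6·(cos 57.9°, sin 57.9°) = (43.1, 35.7). The perpendicularity gives HB at right angles to QH; with |HB| = 23.9 on the right of QH, B = H + 23.9·(0.847, -0.531) = (63.4, 23.0). Then |MB| = |B − M| = 67.4.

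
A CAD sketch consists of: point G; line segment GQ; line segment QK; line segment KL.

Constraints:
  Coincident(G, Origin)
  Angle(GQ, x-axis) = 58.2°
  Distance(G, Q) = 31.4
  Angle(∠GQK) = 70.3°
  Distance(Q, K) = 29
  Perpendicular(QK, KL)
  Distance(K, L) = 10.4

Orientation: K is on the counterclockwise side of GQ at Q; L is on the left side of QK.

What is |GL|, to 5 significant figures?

26.576

G is at the origin; GQ runs at 58.2° with length 31.4, so Q = 31.4·(cos 58.2°, sin 58.2°) = (16.546, 26.687). ∠GQK = 70.3°, so QK runs at 58.2° + (180° − 70.3°) = 167.90° from the x-axis; with |QK| = 29.0, K = Q + 29.0·(cos 167.90°, sin 167.90°) = (-11.809, 32.766). QK is perpendicular to KL; with |KL| = 10.4 on the left of QK, L = K + 10.4·(-0.20962, -0.97778) = (-13.989, 22.597). Then |GL| = |L − G| = 26.576.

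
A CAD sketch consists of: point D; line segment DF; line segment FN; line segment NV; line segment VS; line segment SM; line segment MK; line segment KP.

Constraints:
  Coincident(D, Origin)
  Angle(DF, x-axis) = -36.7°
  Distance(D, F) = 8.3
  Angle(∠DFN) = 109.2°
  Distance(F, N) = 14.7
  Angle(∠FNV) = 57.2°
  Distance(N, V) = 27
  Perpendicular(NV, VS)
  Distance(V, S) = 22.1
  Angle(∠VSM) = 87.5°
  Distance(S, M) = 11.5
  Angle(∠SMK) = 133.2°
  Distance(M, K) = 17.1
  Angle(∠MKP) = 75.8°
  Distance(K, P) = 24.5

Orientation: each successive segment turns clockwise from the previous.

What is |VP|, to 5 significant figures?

2.4060

∠SMK = 133.2° gives MK at -99.600° from the x-axis; with |MK| = 17.1, K = (6.0925, -10.110). ∠MKP = 75.8° gives KP at 156.20° from the x-axis; with |KP| = 24.5, P = (-16.324, -0.22314). Then |VP| = |P − V| = 2.4060.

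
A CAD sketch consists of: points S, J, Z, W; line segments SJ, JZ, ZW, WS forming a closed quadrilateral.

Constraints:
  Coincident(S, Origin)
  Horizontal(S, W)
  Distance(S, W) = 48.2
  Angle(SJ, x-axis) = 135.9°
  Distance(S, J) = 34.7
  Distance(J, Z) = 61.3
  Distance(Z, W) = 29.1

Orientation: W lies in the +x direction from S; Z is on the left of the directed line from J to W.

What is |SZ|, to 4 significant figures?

45.01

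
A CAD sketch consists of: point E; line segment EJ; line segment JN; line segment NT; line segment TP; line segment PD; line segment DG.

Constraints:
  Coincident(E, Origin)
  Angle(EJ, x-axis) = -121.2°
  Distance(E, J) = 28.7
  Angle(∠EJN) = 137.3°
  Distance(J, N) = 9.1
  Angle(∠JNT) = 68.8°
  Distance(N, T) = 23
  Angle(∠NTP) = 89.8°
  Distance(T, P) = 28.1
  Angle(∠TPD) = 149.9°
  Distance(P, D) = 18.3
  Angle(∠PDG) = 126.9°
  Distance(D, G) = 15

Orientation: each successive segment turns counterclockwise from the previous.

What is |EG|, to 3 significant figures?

39.0

∠TPD = 149.9° gives PD at 153° from the x-axis; with |PD| = 18.3, D = (-25.3, 10.9). ∠PDG = 126.9° gives DG at -154° from the x-axis; with |DG| = 15.0, G = (-38.7, 4.26). Then |EG| = |G − E| = 39.0.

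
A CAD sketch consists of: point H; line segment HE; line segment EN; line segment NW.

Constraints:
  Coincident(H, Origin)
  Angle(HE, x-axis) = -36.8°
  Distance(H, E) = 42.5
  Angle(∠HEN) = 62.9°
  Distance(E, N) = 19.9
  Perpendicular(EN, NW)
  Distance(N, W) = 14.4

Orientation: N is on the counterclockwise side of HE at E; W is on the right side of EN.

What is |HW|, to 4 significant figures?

52.24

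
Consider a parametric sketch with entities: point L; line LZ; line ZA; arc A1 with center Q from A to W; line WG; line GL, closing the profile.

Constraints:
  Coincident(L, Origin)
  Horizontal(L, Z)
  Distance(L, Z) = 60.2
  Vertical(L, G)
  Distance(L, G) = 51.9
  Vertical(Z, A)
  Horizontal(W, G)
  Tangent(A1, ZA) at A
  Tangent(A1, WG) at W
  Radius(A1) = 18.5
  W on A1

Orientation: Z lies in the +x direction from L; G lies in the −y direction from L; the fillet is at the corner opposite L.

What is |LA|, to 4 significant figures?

68.84

L is at the origin; LZ is horizontal with |LZ| = 60.2 and Z on the +x side, so Z = (60.20, 0.000). LG is vertical with |LG| = 51.9 and G on the −y side, so G = (0.000, -51.90). The virtual corner opposite L is at (60.20, -51.90). The tangent condition forces QA to be normal to ZA and tangency of A1 to WG means the radius QW is perpendicular to WG, with radius 18.5, so the center Q sits 18.5 in from both sides at Q = (41.70, -33.40). That places the tangent points at A = (60.20, -33.40) on ZA and W = (41.70, -51.90) on WG. Then |LA| = |A − L| = 68.84.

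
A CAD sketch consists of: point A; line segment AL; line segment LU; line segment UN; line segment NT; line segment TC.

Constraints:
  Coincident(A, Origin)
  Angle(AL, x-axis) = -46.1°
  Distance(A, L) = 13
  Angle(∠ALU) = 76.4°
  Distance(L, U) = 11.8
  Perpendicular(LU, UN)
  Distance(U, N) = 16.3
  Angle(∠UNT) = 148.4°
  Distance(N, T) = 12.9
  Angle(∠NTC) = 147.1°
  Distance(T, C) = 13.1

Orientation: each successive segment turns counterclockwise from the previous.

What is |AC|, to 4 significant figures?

22.55

A is at the origin; AL runs at -46.1° with length 13.0, so L = (9.014, -9.367). ∠ALU = 76.4° gives LU at 57.50° from the x-axis; with |LU| = 11.8, U = (15.35, 0.5849). LU is perpendicular to UN, so UN runs at 147.5°; with |UN| = 16.3, N = (1.607, 9.343). ∠UNT = 148.4° gives NT at 179.1° from the x-axis; with |NT| = 12.9, T = (-11.29, 9.545). ∠NTC = 147.1° gives TC at -148.0° from the x-axis; with |TC| = 13.1, C = (-22.40, 2.604). Then |AC| = |C − A| = 22.55.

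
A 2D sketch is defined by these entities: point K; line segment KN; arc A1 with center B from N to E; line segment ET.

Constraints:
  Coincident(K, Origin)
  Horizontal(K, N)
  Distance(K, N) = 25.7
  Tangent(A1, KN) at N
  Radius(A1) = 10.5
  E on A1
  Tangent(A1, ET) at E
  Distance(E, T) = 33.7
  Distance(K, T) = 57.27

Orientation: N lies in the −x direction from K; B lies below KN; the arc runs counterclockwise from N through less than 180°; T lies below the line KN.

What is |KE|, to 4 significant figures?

37.66

K is at the origin; KN is horizontal with |KN| = 25.7 and N on the −x side, so N = (-25.70, 0.000). Tangency of A1 to KN means the radius BN is perpendicular to KN, so B = N + (0, -10.5) = (-25.70, -10.50). Since BE ⟂ ET (tangency), |BT| = √(10.5² + 33.7²) = 35.30 regardless of where E sits on A1. So T lies on both circle(K, 57.27) and circle(B, 35.30); the below-KN intersection is T = (-36.55, -44.09). E is the foot of the tangent from T: E = (-36.20, -10.39).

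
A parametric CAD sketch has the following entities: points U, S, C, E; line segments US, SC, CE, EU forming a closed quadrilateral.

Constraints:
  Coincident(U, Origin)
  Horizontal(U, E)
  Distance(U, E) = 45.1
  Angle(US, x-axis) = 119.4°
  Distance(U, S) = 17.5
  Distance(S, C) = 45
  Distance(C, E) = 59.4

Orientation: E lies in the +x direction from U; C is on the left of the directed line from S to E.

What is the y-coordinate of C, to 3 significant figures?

52.3

U is at the origin; UE is horizontal with |UE| = 45.1 and E in +x, so E = (45.1, 0). US runs at 119.4° with |US| = 17.5, so S = (-8.59, 15.2). C is determined by |SC| = 45.0 and |CE| = 59.4 together: it lies at the intersection of circle(S, 45.0) and circle(E, 59.4). With |SE| = 55.8, the foot of the radical line on SE is 14.4 from S and the perpendicular offset is √(45.0² − 14.4²) = 42.6. Taking the left-of-SE solution: C = (16.9, 52.3).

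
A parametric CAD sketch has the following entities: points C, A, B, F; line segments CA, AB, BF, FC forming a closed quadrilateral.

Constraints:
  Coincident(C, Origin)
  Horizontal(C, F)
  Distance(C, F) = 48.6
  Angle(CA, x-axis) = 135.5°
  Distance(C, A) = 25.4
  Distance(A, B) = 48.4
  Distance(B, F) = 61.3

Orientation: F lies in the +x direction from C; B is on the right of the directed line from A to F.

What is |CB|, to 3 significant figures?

29.4

C is at the origin; CF is horizontal with |CF| = 48.6 and F in +x, so F = (48.6, 0). CA runs at 135.5° with |CA| = 25.4, so A = (-18.1, 17.8). B is determined by |AB| = 48.4 and |BF| = 61.3 together: it lies at the intersection of circle(A, 48.4) and circle(F, 61.3). With |AF| = 69.1, the foot of the radical line on AF is 24.3 from A and the perpendicular offset is √(48.4² − 24.3²) = 41.9. Taking the right-of-AF solution: B = (-5.45, -28.9).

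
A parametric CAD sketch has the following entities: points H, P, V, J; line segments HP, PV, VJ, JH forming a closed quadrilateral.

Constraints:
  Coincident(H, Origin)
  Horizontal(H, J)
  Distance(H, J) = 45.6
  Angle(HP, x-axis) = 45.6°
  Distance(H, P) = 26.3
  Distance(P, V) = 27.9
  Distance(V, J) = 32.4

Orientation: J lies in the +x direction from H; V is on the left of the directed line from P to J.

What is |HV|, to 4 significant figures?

53.63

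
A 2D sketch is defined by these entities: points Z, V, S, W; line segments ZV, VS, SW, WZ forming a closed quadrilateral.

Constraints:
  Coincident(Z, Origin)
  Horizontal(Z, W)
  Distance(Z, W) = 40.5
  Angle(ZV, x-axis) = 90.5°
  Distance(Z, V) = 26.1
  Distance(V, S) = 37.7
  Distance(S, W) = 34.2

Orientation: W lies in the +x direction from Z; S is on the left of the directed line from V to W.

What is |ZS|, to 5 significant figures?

49.971

Z is at the origin; ZW is horizontal with |ZW| = 40.5 and W in +x, so W = (40.5, 0). ZV runs at 90.5° with |ZV| = 26.1, so V = (-0.22776, 26.099). S is determined by |VS| = 37.7 and |SW| = 34.2 together: it lies at the intersection of circle(V, 37.7) and circle(W, 34.2). With |VW| = 48.373, the foot of the radical line on VW is 26.787 from V and the perpendicular offset is √(37.7² − 26.787²) = 26.528. Taking the left-of-VW solution: S = (36.639, 33.981).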